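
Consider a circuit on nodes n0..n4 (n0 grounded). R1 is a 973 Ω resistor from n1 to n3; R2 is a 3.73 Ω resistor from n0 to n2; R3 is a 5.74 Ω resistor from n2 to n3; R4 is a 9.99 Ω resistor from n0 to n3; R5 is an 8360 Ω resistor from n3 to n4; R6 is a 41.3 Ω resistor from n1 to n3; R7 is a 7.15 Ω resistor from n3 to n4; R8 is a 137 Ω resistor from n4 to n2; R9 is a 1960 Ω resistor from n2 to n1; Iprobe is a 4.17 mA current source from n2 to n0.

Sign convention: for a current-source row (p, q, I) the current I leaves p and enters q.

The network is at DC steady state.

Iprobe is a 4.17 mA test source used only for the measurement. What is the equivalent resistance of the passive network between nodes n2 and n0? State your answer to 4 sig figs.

Apply KCL at each of the 4 non-ground nodes and solve the resulting linear system.
Node n1: branches {R1, R6, R9} → V_1 = -0.008171
Node n2: branches {R2, R3, R8, R9, Iprobe} → V_2 = -0.01254
Node n3: branches {R1, R3, R4, R5, R6, R7} → V_3 = -0.008082
Node n4: branches {R5, R7, R8} → V_4 = -0.008303

R_eq = 3.006 Ω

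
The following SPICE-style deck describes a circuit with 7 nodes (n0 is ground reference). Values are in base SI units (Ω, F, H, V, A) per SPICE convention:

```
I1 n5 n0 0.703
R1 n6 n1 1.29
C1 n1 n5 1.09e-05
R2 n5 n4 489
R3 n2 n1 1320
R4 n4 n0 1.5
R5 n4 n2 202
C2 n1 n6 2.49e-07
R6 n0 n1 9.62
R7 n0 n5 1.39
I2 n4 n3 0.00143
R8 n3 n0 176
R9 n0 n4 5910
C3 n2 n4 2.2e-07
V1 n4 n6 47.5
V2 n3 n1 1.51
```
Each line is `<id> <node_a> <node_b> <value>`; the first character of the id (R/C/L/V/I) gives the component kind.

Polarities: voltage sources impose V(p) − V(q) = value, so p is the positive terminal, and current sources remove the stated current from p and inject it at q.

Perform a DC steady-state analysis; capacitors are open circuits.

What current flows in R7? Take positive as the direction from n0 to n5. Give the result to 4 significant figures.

Element admittances at DC:
  I1: injects 0.703 A into n0 (from n5)
  Y(R1) = 0.7752 S between n6,n1
  Y(C1) = 0.000 S between n1,n5
  Y(R2) = 0.002045 S between n5,n4
  Y(R3) = 0.0007576 S between n2,n1
  Y(R4) = 0.6667 S between n4,n0
  Y(R5) = 0.004950 S between n4,n2
  Y(C2) = 0.000 S between n1,n6
  Y(R6) = 0.1040 S between n0,n1
  Y(R7) = 0.7194 S between n0,n5
  I2: injects 0.00143 A into n3 (from n4)
  Y(R8) = 0.005682 S between n3,n0
  Y(R9) = 0.0001692 S between n0,n4
  Y(C3) = 0.000 S between n2,n4
  V1: constraint V(n4)−V(n6) = 47.5
  V2: constraint V(n3)−V(n1) = 1.51
Assemble and solve the 8×8 MNA system:
  V(n1)=-36.38  V(n2)=0.3294  V(n3)=-34.87  V(n4)=5.947  V(n5)=-0.9575  V(n6)=-41.55
  i(V1)=-4.009  i(V2)=0.1996

0.6889 A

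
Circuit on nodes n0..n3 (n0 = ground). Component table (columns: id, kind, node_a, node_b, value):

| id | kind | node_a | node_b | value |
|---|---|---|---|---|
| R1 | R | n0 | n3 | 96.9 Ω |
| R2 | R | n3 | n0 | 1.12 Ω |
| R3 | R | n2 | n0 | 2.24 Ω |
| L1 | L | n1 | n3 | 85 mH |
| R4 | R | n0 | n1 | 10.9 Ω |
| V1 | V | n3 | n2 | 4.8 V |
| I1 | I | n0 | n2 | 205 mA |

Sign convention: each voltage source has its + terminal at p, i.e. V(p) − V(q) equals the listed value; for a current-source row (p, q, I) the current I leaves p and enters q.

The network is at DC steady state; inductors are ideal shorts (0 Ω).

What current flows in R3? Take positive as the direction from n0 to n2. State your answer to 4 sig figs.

1.416 A

Element admittances at DC:
  Y(R1) = 0.01032 S between n0,n3
  Y(R2) = 0.8929 S between n3,n0
  Y(R3) = 0.4464 S between n2,n0
  L1: short n1↔n3 (DC inductor)
  Y(R4) = 0.09174 S between n0,n1
  V1: constraint V(n3)−V(n2) = 4.8
  I1: injects 0.205 A into n2 (from n0)
Assemble and solve the 5×5 MNA system:
  V(n1)=1.629  V(n2)=-3.171  V(n3)=1.629
  i(L1)=-0.1494  i(V1)=-1.621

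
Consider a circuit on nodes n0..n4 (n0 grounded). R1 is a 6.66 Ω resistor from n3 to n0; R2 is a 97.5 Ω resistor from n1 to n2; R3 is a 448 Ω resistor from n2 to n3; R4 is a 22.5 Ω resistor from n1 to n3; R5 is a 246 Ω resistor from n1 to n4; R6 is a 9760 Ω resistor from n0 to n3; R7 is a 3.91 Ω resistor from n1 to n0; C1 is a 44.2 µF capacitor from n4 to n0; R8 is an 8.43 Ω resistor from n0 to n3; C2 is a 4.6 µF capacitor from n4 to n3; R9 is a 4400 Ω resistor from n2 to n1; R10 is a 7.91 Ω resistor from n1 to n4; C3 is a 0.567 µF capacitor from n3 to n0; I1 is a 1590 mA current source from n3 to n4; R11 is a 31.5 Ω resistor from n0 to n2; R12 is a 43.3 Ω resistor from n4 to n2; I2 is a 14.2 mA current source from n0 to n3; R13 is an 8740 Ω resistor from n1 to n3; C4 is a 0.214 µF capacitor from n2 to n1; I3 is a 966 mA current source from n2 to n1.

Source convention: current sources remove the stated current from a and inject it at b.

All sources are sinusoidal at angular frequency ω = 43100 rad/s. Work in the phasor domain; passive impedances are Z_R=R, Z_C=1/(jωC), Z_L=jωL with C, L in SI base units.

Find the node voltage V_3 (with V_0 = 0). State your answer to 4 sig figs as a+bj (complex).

Apply KCL at each of the 4 non-ground nodes and solve the resulting linear system.
Node n1: branches {R2, R4, R5, R7, R9, R10, R13, C4, I3} → V_1 = 1.422-0.2228j
Node n2: branches {R2, R3, R9, R11, R12, C4, I3} → V_2 = -13.97+1.957j
Node n3: branches {R1, R3, R4, R6, R8, C2, C3, I1, I2, R13} → V_3 = -3.130+2.034j
Node n4: branches {R5, C1, C2, R10, I1, R12} → V_4 = -0.2496-0.5173j

-3.130+2.034j V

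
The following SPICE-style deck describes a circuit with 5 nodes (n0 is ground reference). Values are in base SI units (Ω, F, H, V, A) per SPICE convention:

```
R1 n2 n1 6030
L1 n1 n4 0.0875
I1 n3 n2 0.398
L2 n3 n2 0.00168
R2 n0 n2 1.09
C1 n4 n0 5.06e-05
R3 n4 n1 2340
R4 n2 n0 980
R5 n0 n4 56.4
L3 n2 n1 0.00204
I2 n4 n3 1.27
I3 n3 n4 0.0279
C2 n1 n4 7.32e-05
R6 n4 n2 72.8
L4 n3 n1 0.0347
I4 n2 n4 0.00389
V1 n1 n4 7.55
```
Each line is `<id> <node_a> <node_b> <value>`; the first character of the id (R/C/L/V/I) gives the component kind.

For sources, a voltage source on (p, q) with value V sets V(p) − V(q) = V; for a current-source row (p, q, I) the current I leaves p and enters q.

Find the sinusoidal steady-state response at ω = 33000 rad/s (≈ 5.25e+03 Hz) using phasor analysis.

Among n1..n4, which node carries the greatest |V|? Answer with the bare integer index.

3

Element admittances at ω=33000 rad/s:
  Y(R1) = 0.0001658+0.000j S between n2,n1
  Y(L1) = 0.000-0.0003463j S between n1,n4
  I1: injects 0.398 A into n2 (from n3)
  Y(L2) = 0.000-0.01804j S between n3,n2
  Y(R2) = 0.9174+0.000j S between n0,n2
  Y(C1) = 0.000+1.670j S between n4,n0
  Y(R3) = 0.0004274+0.000j S between n4,n1
  Y(R4) = 0.001020+0.000j S between n2,n0
  Y(R5) = 0.01773+0.000j S between n0,n4
  Y(L3) = 0.000-0.01485j S between n2,n1
  I2: injects 1.27 A into n3 (from n4)
  I3: injects 0.0279 A into n4 (from n3)
  Y(C2) = 0.000+2.416j S between n1,n4
  Y(R6) = 0.01374+0.000j S between n4,n2
  Y(L4) = 0.000-0.0008733j S between n3,n1
  I4: injects 0.00389 A into n4 (from n2)
  V1: constraint V(n1)−V(n4) = 7.55
Assemble and solve the 5×5 MNA system:
  V(n1)=7.595+0.7166j  V(n2)=1.302-0.09520j  V(n3)=1.593+44.58j  V(n4)=0.04475+0.7166j
  i(V1)=0.02198-18.14j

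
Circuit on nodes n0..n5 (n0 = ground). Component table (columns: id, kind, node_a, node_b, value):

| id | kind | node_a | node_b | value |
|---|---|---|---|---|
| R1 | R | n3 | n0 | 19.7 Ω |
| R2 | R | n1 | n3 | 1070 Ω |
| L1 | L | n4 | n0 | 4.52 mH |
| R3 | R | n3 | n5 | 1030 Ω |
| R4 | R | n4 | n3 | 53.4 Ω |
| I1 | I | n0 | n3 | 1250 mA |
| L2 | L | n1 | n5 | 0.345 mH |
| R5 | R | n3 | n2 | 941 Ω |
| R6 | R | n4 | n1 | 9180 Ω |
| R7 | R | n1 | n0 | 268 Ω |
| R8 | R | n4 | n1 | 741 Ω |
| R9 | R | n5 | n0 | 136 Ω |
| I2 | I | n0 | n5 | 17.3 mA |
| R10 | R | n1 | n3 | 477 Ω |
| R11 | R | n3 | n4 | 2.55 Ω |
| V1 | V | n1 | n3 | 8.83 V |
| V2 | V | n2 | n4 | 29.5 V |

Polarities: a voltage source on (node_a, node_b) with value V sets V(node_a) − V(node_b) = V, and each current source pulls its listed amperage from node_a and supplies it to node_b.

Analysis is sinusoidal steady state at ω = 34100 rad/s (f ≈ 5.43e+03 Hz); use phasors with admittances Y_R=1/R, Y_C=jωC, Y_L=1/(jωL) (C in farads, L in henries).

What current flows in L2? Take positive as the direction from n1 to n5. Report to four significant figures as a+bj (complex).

MNA unknowns: 5 node voltages V₁..V_5 plus 2 source currents (V1, V2)
R1: Y=0.05076+0.000j on G[3,0]
R2: Y=0.0009346+0.000j on G[1,3]
L1: Y=0.000-0.006488j on G[4,0]
R3: Y=0.0009709+0.000j on G[3,5]
R4: Y=0.01873+0.000j on G[4,3]
I1: z[0]−=1.25, z[3]+=1.25
L2: Y=0.000-0.08500j on G[1,5]
R5: Y=0.001063+0.000j on G[3,2]
R6: Y=0.0001089+0.000j on G[4,1]
R7: Y=0.003731+0.000j on G[1,0]
R8: Y=0.001350+0.000j on G[4,1]
R9: Y=0.007353+0.000j on G[5,0]
I2: z[0]−=0.0173, z[5]+=0.0173
R10: Y=0.002096+0.000j on G[1,3]
R11: Y=0.3922+0.000j on G[3,4]
V1: row V1−V3=8.83, i_V1 at 1,3
V2: row V2−V4=29.5, i_V2 at 2,4
solve → V1=27.48+2.218j, V2=48.07+2.509j, V3=18.65+2.218j, V4=18.57+2.509j, V5=27.45-0.05375j
aux → i_V1=-0.3354-0.005249j, i_V2=-0.03126-0.0003096j

0.1931-0.002600j A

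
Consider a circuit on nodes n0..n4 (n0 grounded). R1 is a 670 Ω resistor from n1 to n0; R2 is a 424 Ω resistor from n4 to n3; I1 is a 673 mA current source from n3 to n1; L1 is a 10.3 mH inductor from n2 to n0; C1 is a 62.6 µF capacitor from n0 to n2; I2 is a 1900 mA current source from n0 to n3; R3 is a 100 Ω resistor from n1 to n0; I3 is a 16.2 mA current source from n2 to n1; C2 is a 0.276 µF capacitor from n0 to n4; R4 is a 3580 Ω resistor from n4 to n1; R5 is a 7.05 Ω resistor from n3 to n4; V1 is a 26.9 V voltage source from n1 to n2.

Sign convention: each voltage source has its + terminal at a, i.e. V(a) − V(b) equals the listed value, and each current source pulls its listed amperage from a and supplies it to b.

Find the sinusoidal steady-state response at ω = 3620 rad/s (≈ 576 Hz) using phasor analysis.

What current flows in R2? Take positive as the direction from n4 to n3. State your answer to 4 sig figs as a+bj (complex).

MNA unknowns: 4 node voltages V₁..V_4 plus 1 source current (V1)
R1: Y=0.001493+0.000j on G[1,0]
R2: Y=0.002358+0.000j on G[4,3]
I1: z[3]−=0.673, z[1]+=0.673
L1: Y=0.000-0.02682j on G[2,0]
C1: Y=0.000+0.2266j on G[0,2]
I2: z[0]−=1.9, z[3]+=1.9
R3: Y=0.01000+0.000j on G[1,0]
I3: z[2]−=0.0162, z[1]+=0.0162
C2: Y=0.000+0.0009991j on G[0,4]
R4: Y=0.0002793+0.000j on G[4,1]
R5: Y=0.1418+0.000j on G[3,4]
V1: row V1−V2=26.9, i_V1 at 1,2
solve → V1=25.43-2.317j, V2=-1.465-2.317j, V3=328.2-1146j, V4=319.7-1146j
aux → i_V1=0.4791-0.2928j

-0.02007+0.000j A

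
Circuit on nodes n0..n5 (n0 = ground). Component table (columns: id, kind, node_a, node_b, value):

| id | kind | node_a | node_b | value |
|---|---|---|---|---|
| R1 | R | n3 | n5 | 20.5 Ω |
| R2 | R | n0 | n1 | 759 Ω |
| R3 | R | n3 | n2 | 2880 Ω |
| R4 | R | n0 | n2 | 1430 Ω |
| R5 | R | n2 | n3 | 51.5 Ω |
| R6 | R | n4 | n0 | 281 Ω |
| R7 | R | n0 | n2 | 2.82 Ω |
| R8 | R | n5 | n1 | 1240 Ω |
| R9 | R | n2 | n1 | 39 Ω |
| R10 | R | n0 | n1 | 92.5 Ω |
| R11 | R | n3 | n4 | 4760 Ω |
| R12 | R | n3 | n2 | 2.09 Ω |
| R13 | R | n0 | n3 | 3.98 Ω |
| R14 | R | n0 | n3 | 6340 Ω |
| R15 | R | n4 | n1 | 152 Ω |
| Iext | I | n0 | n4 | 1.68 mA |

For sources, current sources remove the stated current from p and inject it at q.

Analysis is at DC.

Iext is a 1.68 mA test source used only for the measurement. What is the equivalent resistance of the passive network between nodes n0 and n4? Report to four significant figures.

Element admittances at DC:
  Y(R1) = 0.04878 S between n3,n5
  Y(R2) = 0.001318 S between n0,n1
  Y(R3) = 0.0003472 S between n3,n2
  Y(R4) = 0.0006993 S between n0,n2
  Y(R5) = 0.01942 S between n2,n3
  Y(R6) = 0.003559 S between n4,n0
  Y(R7) = 0.3546 S between n0,n2
  Y(R8) = 0.0008065 S between n5,n1
  Y(R9) = 0.02564 S between n2,n1
  Y(R10) = 0.01081 S between n0,n1
  Y(R11) = 0.0002101 S between n3,n4
  Y(R12) = 0.4785 S between n3,n2
  Y(R13) = 0.2513 S between n0,n3
  Y(R14) = 0.0001577 S between n0,n3
  Y(R15) = 0.006579 S between n4,n1
  Iext: injects 0.00168 A into n4 (from n0)
Assemble and solve the 5×5 MNA system:
  V(n1)=0.02693  V(n2)=0.001331  V(n3)=0.0009618  V(n4)=0.1795  V(n5)=0.001384

R_eq = 106.8 Ω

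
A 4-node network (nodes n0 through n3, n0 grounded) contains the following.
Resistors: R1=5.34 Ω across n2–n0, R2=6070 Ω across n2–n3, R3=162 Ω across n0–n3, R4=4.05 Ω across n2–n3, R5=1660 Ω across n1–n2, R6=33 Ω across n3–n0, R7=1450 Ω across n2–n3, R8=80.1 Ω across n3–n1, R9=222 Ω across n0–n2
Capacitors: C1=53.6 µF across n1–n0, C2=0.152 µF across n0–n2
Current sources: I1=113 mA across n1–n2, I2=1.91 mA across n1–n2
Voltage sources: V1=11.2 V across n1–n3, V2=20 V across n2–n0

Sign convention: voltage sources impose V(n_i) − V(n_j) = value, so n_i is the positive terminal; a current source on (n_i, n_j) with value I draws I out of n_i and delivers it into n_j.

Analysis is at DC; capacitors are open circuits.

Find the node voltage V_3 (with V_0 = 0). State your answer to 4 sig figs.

Element admittances at DC:
  Y(R1) = 0.1873 S between n2,n0
  Y(R2) = 0.0001647 S between n2,n3
  Y(R3) = 0.006173 S between n0,n3
  Y(R4) = 0.2469 S between n2,n3
  Y(C1) = 0.000 S between n1,n0
  Y(R5) = 0.0006024 S between n1,n2
  I1: injects 0.113 A into n2 (from n1)
  I2: injects 0.00191 A into n2 (from n1)
  Y(R6) = 0.03030 S between n3,n0
  Y(R7) = 0.0006897 S between n2,n3
  Y(C2) = 0.000 S between n0,n2
  Y(R8) = 0.01248 S between n3,n1
  Y(R9) = 0.004505 S between n0,n2
  V1: constraint V(n1)−V(n3) = 11.2
  V2: constraint V(n2)−V(n0) = 20
Assemble and solve the 5×5 MNA system:
  V(n1)=28.21  V(n2)=20.00  V(n3)=17.01
  i(V1)=-0.2597  i(V2)=-4.456

17.01 V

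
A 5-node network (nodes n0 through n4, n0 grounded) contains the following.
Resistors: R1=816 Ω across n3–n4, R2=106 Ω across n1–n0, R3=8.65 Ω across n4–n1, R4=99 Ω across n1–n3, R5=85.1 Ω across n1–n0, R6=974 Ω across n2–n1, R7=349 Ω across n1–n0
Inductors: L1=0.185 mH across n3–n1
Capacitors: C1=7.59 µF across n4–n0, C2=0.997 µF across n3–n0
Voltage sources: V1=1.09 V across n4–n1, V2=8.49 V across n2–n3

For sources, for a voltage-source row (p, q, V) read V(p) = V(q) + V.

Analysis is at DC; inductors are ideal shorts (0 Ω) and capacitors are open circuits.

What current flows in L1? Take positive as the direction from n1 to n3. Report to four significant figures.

0.007381 A

Apply KCL at each of the 4 non-ground nodes and solve the resulting linear system.
Node n1: branches {R2, L1, R3, R4, R5, R6, R7, V1} → V_1 = 0.000
Node n2: branches {R6, V2} → V_2 = 8.490
Node n3: branches {R1, L1, R4, C2, V2} → V_3 = 0.000
Node n4: branches {R1, R3, C1, V1} → V_4 = 1.090
Source currents: i(L1)=-0.007381, i(V1)=-0.1273, i(V2)=-0.008717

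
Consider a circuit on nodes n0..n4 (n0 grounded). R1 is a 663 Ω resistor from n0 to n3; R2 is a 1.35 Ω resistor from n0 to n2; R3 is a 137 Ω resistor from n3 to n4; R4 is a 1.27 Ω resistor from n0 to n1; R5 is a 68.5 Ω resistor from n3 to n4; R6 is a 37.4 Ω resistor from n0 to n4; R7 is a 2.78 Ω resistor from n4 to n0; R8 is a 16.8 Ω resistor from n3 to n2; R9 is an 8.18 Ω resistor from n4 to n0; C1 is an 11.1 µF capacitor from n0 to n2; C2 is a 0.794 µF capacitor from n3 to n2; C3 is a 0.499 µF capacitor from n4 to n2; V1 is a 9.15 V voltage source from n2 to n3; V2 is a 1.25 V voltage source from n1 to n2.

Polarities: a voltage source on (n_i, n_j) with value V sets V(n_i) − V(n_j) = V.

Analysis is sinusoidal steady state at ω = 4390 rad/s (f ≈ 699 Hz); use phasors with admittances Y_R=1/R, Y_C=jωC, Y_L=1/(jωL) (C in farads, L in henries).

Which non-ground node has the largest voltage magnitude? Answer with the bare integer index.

Apply KCL at each of the 4 non-ground nodes and solve the resulting linear system.
Node n1: branches {R4, V2} → V_1 = 0.7486+0.01590j
Node n2: branches {R2, R8, C1, C2, C3, V1, V2} → V_2 = -0.5014+0.01590j
Node n3: branches {R1, R3, R5, R8, C2, V1} → V_3 = -9.651+0.01590j
Node n4: branches {R3, R5, R6, R7, R9, C3} → V_4 = -0.3984+0.0002306j
Source currents: i(V1)=-0.7618-0.03153j, i(V2)=-0.5894-0.01252j

3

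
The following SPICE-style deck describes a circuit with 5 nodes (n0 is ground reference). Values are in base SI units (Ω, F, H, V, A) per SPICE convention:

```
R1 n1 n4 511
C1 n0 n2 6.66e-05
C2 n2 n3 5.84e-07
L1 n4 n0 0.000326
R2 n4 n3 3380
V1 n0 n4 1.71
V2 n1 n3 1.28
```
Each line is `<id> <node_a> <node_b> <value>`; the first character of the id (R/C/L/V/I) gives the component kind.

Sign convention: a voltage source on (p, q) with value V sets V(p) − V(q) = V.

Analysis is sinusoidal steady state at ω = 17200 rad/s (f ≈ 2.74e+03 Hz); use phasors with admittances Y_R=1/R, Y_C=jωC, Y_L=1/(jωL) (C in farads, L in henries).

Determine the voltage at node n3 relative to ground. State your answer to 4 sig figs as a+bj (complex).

-0.1374+0.6073j V

Element admittances at ω=17200 rad/s:
  Y(R1) = 0.001957+0.000j S between n1,n4
  Y(C1) = 0.000+1.146j S between n0,n2
  Y(C2) = 0.000+0.01004j S between n2,n3
  Y(L1) = 0.000-0.1783j S between n4,n0
  Y(R2) = 0.0002959+0.000j S between n4,n3
  V1: constraint V(n0)−V(n4) = 1.71
  V2: constraint V(n1)−V(n3) = 1.28
Assemble and solve the 6×6 MNA system:
  V(n1)=1.143+0.6073j  V(n2)=-0.001194+0.005279j  V(n3)=-0.1374+0.6073j  V(n4)=-1.710+0.000j
  i(V1)=-0.006048+0.3036j  i(V2)=-0.005582-0.001189j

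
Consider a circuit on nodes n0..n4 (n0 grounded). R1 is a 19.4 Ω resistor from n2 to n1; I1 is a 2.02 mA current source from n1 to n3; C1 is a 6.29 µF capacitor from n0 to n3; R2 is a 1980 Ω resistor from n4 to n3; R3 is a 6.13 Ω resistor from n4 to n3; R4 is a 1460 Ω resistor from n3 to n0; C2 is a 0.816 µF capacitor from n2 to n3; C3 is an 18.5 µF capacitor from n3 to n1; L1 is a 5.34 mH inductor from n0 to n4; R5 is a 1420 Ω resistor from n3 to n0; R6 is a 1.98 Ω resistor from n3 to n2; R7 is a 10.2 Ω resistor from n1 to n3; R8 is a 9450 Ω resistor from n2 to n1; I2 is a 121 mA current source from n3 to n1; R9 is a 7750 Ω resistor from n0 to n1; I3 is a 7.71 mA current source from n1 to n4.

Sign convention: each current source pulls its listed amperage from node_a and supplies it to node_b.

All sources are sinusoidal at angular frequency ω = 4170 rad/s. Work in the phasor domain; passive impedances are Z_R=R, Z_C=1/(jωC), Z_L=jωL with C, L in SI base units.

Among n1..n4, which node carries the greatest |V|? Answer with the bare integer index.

Apply KCL at each of the 4 non-ground nodes and solve the resulting linear system.
Node n1: branches {R1, I1, C3, R7, R8, I2, R9, I3} → V_1 = 0.5023-0.2780j
Node n2: branches {R1, C2, R6, R8} → V_2 = -0.04040+0.01037j
Node n3: branches {I1, C1, R2, R3, R4, C2, C3, R5, R6, R7, I2} → V_3 = -0.09570+0.04023j
Node n4: branches {R2, R3, L1, I3} → V_4 = -0.05545+0.02502j

1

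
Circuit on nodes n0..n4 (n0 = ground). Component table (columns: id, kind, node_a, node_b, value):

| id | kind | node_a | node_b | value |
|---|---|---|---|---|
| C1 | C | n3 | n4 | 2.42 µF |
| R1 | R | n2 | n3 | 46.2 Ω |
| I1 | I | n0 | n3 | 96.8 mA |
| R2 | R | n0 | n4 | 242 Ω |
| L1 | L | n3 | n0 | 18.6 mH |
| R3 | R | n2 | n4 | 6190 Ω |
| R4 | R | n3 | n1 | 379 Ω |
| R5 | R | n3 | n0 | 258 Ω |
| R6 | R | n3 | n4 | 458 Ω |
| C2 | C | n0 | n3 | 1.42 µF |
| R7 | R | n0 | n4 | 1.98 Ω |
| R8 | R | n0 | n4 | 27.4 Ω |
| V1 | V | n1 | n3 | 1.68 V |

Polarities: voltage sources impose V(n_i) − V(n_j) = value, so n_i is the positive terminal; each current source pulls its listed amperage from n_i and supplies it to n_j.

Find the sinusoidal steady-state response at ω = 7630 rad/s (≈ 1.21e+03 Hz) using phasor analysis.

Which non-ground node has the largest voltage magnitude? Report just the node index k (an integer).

Apply KCL at each of the 4 non-ground nodes and solve the resulting linear system.
Node n1: branches {R4, V1} → V_1 = 2.918-4.002j
Node n2: branches {R1, R3} → V_2 = 1.230-3.973j
Node n3: branches {C1, R1, I1, L1, R4, R5, R6, C2, V1} → V_3 = 1.238-4.002j
Node n4: branches {C1, R2, R3, R6, R7, R8} → V_4 = 0.1408+0.01984j
Source currents: i(V1)=-0.004433+0.000j

1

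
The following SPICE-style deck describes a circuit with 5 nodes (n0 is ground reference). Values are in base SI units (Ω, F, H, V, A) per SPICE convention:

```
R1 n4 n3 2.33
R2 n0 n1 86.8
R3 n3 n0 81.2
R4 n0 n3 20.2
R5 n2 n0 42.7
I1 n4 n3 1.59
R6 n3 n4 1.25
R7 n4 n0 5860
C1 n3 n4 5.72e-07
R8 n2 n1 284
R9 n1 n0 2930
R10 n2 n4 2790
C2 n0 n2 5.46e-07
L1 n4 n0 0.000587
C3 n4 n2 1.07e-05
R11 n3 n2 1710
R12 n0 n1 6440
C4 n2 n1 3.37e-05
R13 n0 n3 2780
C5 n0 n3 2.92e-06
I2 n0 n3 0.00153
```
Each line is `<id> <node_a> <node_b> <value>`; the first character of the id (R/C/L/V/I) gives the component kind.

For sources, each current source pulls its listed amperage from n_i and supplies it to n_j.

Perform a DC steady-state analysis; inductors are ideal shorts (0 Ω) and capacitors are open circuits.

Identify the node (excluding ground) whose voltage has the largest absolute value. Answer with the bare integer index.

3

Element admittances at DC:
  Y(R1) = 0.4292 S between n4,n3
  Y(R2) = 0.01152 S between n0,n1
  Y(R3) = 0.01232 S between n3,n0
  Y(R4) = 0.04950 S between n0,n3
  Y(R5) = 0.02342 S between n2,n0
  I1: injects 1.59 A into n3 (from n4)
  Y(R6) = 0.8000 S between n3,n4
  Y(R7) = 0.0001706 S between n4,n0
  Y(C1) = 0.000 S between n3,n4
  Y(R8) = 0.003521 S between n2,n1
  Y(R9) = 0.0003413 S between n1,n0
  Y(R10) = 0.0003584 S between n2,n4
  Y(C2) = 0.000 S between n0,n2
  L1: short n4↔n0 (DC inductor)
  Y(C3) = 0.000 S between n4,n2
  Y(R11) = 0.0005848 S between n3,n2
  Y(R12) = 0.0001553 S between n0,n1
  Y(C4) = 0.000 S between n2,n1
  Y(R13) = 0.0003597 S between n0,n3
  Y(C5) = 0.000 S between n0,n3
  I2: injects 0.00153 A into n3 (from n0)
Assemble and solve the 5×5 MNA system:
  V(n1)=0.006027  V(n2)=0.02660  V(n3)=1.232  V(n4)=0.000
  i(L1)=-0.07576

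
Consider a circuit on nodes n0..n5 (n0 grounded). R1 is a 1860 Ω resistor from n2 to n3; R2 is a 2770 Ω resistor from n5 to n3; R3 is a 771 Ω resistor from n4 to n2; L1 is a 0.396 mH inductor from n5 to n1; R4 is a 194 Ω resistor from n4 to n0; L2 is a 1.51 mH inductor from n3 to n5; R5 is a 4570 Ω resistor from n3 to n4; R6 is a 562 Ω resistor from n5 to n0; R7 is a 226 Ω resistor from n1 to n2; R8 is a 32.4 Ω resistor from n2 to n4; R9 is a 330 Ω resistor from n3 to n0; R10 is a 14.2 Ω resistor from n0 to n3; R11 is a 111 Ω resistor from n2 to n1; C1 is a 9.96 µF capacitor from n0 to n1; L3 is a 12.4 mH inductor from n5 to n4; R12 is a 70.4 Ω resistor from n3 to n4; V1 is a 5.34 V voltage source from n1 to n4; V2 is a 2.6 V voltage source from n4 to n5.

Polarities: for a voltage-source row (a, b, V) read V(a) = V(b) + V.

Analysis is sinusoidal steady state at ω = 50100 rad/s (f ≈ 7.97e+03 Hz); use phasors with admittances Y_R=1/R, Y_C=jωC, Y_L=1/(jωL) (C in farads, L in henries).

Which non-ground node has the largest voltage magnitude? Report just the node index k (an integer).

5

Apply KCL at each of the 5 non-ground nodes and solve the resulting linear system.
Node n1: branches {L1, R7, R11, C1, V1} → V_1 = -0.1424-0.2521j
Node n2: branches {R1, R3, R7, R8, R11} → V_2 = -3.877-0.2376j
Node n3: branches {R1, R2, L2, R5, R9, R10, R12} → V_3 = -1.132+0.9915j
Node n4: branches {R3, R4, R5, R8, L3, R12, V1, V2} → V_4 = -5.482-0.2521j
Node n5: branches {R2, L1, L2, R6, L3, V2} → V_5 = -8.082-0.2521j
Source currents: i(V1)=-0.1760+0.4715j, i(V2)=-0.03333+0.4954j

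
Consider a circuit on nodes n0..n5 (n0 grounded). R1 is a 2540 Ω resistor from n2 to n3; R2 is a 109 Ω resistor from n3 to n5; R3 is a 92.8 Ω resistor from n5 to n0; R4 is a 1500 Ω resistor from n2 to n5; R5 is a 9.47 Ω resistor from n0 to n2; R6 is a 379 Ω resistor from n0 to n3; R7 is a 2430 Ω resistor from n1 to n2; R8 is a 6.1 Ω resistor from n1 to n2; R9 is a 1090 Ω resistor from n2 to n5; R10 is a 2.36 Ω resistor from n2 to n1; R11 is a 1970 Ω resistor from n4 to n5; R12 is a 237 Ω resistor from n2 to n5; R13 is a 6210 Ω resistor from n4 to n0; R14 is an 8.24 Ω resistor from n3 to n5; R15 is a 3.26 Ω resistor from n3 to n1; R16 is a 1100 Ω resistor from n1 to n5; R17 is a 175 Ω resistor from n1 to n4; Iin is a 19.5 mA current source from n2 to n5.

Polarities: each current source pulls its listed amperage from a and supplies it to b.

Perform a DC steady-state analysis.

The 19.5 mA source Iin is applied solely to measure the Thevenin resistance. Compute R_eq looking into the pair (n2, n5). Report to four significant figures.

MNA unknowns: 5 node voltages V₁..V_5
R1: Y=0.0003937 on G[2,3]
R2: Y=0.009174 on G[3,5]
R3: Y=0.01078 on G[5,0]
R4: Y=0.0006667 on G[2,5]
R5: Y=0.1056 on G[0,2]
R6: Y=0.002639 on G[0,3]
R7: Y=0.0004115 on G[1,2]
R8: Y=0.1639 on G[1,2]
R9: Y=0.0009174 on G[2,5]
R10: Y=0.4237 on G[2,1]
R11: Y=0.0005076 on G[4,5]
R12: Y=0.004219 on G[2,5]
R13: Y=0.0001610 on G[4,0]
R14: Y=0.1214 on G[3,5]
R15: Y=0.3067 on G[3,1]
R16: Y=0.0009091 on G[1,5]
R17: Y=0.005714 on G[1,4]
Iin: z[2]−=0.0195, z[5]+=0.0195
solve → V1=0.007330, V2=-0.02015, V3=0.05925, V4=0.02109, V5=0.1827

R_eq = 10.40 Ω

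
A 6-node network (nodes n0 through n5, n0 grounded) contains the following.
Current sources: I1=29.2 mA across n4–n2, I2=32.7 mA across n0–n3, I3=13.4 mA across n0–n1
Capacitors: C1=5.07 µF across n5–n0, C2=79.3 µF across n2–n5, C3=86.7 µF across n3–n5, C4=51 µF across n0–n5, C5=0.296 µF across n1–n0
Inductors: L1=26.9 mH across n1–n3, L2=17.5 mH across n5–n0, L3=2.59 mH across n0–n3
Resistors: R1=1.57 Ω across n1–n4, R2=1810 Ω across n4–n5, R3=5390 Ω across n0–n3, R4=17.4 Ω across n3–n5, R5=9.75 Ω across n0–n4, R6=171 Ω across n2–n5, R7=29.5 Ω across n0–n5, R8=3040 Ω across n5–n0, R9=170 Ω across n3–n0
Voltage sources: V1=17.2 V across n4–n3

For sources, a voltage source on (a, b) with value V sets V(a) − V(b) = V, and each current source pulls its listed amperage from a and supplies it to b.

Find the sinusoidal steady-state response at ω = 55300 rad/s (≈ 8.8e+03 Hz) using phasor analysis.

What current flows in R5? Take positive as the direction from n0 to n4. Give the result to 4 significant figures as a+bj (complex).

Apply KCL at each of the 5 non-ground nodes and solve the resulting linear system.
Node n1: branches {L1, R1, C5, I3} → V_1 = 17.02+0.4859j
Node n2: branches {I1, C2, R6} → V_2 = -0.1281+0.5382j
Node n3: branches {L1, C3, L3, R3, R4, I2, R9, V1} → V_3 = -0.2114+0.9052j
Node n4: branches {I1, R1, R2, R5, V1} → V_4 = 16.99+0.9052j
Node n5: branches {C1, L2, C2, C3, R2, R4, R6, C4, R7, R8} → V_5 = -0.1281+0.5449j
Source currents: i(V1)=-1.759-0.3601j

-1.742-0.09284j A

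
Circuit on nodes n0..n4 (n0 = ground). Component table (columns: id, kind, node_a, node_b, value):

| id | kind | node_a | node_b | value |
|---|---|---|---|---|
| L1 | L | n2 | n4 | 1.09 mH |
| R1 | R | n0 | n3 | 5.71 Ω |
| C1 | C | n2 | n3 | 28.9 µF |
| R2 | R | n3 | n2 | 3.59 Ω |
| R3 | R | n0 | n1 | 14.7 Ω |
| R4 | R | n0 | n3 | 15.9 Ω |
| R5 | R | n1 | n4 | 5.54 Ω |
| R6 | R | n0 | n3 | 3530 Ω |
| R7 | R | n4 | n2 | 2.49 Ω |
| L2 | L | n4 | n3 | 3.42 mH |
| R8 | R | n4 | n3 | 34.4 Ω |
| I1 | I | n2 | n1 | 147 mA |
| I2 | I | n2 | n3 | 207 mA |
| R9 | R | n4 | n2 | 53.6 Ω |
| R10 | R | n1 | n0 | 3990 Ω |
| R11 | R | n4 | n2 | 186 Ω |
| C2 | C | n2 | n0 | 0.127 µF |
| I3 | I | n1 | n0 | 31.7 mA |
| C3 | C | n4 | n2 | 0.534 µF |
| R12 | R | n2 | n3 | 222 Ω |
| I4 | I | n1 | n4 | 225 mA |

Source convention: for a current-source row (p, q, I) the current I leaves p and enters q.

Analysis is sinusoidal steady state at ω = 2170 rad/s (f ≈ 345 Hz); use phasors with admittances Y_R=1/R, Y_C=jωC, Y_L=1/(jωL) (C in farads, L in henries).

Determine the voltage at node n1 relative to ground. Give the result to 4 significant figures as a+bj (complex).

-0.6918+0.03850j V

Apply KCL at each of the 4 non-ground nodes and solve the resulting linear system.
Node n1: branches {R3, R5, I1, R10, I3, I4} → V_1 = -0.6918+0.03850j
Node n2: branches {L1, C1, R2, R7, I1, I2, R9, R11, C2, C3, R12} → V_2 = -0.6128-0.07091j
Node n3: branches {R1, C1, R2, R4, R6, L2, R8, I2, R12} → V_3 = 0.06510-0.01032j
Node n4: branches {L1, R5, R7, L2, R8, R9, R11, C3, I4} → V_4 = -0.3457+0.05306j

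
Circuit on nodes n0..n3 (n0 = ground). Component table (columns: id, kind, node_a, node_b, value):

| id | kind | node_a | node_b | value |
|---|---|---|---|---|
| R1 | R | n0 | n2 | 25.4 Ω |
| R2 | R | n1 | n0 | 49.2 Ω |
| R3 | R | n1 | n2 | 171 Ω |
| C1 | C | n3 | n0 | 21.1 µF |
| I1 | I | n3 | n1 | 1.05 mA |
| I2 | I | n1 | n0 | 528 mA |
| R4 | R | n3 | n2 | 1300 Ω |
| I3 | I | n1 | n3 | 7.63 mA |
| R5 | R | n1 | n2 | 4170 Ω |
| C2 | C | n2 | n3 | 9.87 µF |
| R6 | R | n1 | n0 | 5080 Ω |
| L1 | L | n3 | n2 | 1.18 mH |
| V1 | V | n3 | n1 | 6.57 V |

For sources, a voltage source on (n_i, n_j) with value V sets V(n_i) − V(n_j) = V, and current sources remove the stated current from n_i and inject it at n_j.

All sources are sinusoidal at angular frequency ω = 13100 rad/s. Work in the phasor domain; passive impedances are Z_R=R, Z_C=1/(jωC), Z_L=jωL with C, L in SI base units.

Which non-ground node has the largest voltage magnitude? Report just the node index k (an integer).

Apply KCL at each of the 3 non-ground nodes and solve the resulting linear system.
Node n1: branches {R2, R3, I1, I2, I3, R5, R6, V1} → V_1 = -6.835+1.262j
Node n2: branches {R1, R3, R4, R5, C2, L1} → V_2 = -0.9899+1.201j
Node n3: branches {C1, I1, R4, I3, C2, L1, V1} → V_3 = -0.2647+1.262j
Source currents: i(V1)=0.3587+0.02627j

1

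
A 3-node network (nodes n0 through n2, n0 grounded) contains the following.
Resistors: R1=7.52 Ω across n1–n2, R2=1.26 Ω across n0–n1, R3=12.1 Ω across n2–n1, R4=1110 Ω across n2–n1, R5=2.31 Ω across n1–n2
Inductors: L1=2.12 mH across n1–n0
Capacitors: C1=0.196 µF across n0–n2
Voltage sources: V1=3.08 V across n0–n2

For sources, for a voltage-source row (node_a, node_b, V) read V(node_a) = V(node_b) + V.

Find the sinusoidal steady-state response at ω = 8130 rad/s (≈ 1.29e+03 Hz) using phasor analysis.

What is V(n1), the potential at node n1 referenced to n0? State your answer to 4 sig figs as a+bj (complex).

Apply KCL at each of the 2 non-ground nodes and solve the resulting linear system.
Node n1: branches {R1, R2, R3, L1, R4, R5} → V_1 = -1.384-0.05564j
Node n2: branches {R1, R3, C1, R4, R5, V1} → V_2 = -3.080+0.000j
Source currents: i(V1)=-1.102+0.03122j

-1.384-0.05564j V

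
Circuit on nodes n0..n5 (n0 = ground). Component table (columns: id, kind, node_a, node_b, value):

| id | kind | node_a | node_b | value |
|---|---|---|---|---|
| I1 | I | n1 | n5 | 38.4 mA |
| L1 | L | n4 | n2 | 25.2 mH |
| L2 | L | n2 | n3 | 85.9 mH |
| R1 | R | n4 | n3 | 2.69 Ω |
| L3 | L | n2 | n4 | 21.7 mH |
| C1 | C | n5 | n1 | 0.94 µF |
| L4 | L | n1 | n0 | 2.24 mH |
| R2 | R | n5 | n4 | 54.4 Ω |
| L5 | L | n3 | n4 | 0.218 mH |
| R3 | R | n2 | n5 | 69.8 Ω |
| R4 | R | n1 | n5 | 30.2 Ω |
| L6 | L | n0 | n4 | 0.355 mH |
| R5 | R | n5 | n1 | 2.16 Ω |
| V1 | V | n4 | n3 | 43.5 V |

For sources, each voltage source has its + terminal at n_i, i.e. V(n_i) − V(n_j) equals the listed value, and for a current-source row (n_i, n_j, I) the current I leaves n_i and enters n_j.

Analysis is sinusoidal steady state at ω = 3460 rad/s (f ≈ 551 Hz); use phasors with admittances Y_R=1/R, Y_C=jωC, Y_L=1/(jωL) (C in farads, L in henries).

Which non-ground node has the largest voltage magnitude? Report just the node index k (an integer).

Apply KCL at each of the 5 non-ground nodes and solve the resulting linear system.
Node n1: branches {I1, C1, L4, R4, R5} → V_1 = -0.2958-0.3605j
Node n2: branches {L1, L2, L3, R3} → V_2 = -4.019+1.944j
Node n3: branches {L2, R1, L5, V1} → V_3 = -43.45+0.05714j
Node n4: branches {L1, R1, L3, R2, L5, L6, V1} → V_4 = 0.04688+0.05714j
Node n5: branches {I1, C1, R2, R3, R4, R5} → V_5 = -0.3117-0.2835j
Source currents: i(V1)=-16.18+57.80j

3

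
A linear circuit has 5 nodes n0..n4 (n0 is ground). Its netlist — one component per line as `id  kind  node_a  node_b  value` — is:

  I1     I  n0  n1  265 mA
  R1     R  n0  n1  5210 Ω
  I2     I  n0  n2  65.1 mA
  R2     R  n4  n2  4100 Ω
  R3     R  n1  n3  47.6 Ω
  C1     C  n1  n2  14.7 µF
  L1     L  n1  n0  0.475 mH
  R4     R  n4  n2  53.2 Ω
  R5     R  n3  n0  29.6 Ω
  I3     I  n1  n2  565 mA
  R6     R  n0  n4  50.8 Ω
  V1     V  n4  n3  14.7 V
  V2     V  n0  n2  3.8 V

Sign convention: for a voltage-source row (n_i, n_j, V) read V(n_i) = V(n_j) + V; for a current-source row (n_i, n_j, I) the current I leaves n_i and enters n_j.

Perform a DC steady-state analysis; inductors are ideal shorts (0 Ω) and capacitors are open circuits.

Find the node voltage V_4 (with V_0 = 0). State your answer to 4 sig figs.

Element admittances at DC:
  I1: injects 0.265 A into n1 (from n0)
  Y(R1) = 0.0001919 S between n0,n1
  I2: injects 0.0651 A into n2 (from n0)
  Y(R2) = 0.0002439 S between n4,n2
  Y(R3) = 0.02101 S between n1,n3
  Y(C1) = 0.000 S between n1,n2
  L1: short n1↔n0 (DC inductor)
  Y(R4) = 0.01880 S between n4,n2
  Y(R5) = 0.03378 S between n3,n0
  I3: injects 0.565 A into n2 (from n1)
  Y(R6) = 0.01969 S between n0,n4
  V1: constraint V(n4)−V(n3) = 14.7
  V2: constraint V(n0)−V(n2) = 3.8
Assemble and solve the 7×7 MNA system:
  V(n1)=0.000  V(n2)=-3.800  V(n3)=-6.861  V(n4)=7.839
  i(L1)=-0.4441  i(V1)=-0.3759  i(V2)=-0.8517

7.839 V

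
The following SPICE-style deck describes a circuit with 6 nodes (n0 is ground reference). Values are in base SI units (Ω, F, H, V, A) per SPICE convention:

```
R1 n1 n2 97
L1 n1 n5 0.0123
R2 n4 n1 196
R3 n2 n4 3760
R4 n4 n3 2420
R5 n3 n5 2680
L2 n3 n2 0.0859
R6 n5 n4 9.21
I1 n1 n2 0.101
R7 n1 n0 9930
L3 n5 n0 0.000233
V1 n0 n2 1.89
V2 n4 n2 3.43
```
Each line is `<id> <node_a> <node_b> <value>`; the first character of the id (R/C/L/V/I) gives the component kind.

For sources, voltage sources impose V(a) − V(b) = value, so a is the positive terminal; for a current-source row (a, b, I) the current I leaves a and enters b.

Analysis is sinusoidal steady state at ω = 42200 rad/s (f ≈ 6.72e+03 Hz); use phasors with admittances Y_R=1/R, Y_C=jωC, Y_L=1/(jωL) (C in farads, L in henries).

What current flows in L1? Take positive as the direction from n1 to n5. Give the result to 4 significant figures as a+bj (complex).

-0.003452+0.01497j A

Apply KCL at each of the 5 non-ground nodes and solve the resulting linear system.
Node n1: branches {R1, L1, R2, I1, R7} → V_1 = -7.038-0.9652j
Node n2: branches {R1, R3, L2, I1, V1, V2} → V_2 = -1.890+0.000j
Node n3: branches {R4, R5, L2} → V_3 = 0.7009+1.301j
Node n4: branches {R2, R3, R4, R6, V2} → V_4 = 1.540+0.000j
Node n5: branches {L1, R5, R6, L3} → V_5 = 0.7337+0.8268j
Source currents: i(V1)=0.08337-0.07471j, i(V2)=-0.1326+0.08538j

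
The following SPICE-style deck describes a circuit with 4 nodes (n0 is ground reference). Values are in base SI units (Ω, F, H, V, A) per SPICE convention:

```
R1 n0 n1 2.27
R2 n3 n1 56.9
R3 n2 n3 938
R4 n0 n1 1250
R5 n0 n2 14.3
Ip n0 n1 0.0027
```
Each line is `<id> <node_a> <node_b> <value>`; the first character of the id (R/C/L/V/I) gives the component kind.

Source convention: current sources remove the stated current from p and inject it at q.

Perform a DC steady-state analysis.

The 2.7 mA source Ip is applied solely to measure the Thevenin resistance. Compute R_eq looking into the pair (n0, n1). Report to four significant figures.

Apply KCL at each of the 3 non-ground nodes and solve the resulting linear system.
Node n1: branches {R1, R2, R4, Ip} → V_1 = 0.006104
Node n2: branches {R3, R5} → V_2 = 8.649e-05
Node n3: branches {R2, R3} → V_3 = 0.005760

R_eq = 2.261 Ω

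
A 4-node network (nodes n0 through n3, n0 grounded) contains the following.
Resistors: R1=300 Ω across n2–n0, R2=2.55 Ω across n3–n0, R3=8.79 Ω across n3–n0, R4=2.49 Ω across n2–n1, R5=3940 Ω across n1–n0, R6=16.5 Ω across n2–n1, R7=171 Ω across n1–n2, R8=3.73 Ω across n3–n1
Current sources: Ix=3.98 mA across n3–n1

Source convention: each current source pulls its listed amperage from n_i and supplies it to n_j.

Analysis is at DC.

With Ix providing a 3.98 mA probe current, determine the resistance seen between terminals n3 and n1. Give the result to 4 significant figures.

MNA unknowns: 3 node voltages V₁..V_3
R1: Y=0.003333 on G[2,0]
R2: Y=0.3922 on G[3,0]
R3: Y=0.1138 on G[3,0]
R4: Y=0.4016 on G[2,1]
R5: Y=0.0002538 on G[1,0]
R6: Y=0.06061 on G[2,1]
R7: Y=0.005848 on G[1,2]
R8: Y=0.2681 on G[3,1]
Ix: z[3]−=0.00398, z[1]+=0.00398
solve → V1=0.01455, V2=0.01445, V3=-0.0001025

R_eq = 3.681 Ω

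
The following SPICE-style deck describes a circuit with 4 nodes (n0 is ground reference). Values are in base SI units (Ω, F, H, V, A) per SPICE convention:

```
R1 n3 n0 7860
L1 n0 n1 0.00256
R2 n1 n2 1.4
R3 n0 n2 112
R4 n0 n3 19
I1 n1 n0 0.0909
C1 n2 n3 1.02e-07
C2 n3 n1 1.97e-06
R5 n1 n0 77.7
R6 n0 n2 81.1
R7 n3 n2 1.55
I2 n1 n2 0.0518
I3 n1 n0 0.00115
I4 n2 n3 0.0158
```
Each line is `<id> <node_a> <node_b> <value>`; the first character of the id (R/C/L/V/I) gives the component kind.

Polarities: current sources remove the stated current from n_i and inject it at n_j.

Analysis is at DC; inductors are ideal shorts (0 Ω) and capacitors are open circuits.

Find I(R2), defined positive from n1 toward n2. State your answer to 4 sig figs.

Element admittances at DC:
  Y(R1) = 0.0001272 S between n3,n0
  L1: short n0↔n1 (DC inductor)
  Y(R2) = 0.7143 S between n1,n2
  Y(R3) = 0.008929 S between n0,n2
  Y(R4) = 0.05263 S between n0,n3
  I1: injects 0.0909 A into n0 (from n1)
  Y(C1) = 0.000 S between n2,n3
  Y(C2) = 0.000 S between n3,n1
  Y(R5) = 0.01287 S between n1,n0
  Y(R6) = 0.01233 S between n0,n2
  Y(R7) = 0.6452 S between n3,n2
  I2: injects 0.0518 A into n2 (from n1)
  I3: injects 0.00115 A into n0 (from n1)
  I4: injects 0.0158 A into n3 (from n2)
Assemble and solve the 4×4 MNA system:
  V(n1)=0.000  V(n2)=0.06452  V(n3)=0.08228
  i(L1)=0.09776

-0.04609 A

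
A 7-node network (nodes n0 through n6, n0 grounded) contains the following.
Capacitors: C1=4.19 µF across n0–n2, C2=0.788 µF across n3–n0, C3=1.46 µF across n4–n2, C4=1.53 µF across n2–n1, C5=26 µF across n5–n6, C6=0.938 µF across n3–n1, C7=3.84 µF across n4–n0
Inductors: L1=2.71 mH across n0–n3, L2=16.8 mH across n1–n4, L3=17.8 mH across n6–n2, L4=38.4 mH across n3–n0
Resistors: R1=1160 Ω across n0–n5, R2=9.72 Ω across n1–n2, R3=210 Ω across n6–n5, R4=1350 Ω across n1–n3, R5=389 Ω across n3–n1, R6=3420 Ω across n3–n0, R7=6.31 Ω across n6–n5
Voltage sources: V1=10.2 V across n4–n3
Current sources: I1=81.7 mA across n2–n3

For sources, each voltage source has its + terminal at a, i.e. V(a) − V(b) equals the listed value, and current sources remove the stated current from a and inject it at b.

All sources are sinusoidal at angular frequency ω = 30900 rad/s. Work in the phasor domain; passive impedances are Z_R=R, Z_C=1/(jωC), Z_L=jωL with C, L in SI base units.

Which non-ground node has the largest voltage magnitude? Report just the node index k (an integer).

Apply KCL at each of the 6 non-ground nodes and solve the resulting linear system.
Node n1: branches {C4, R2, L2, R4, C6, R5} → V_1 = -1.760-0.9747j
Node n2: branches {C1, C3, C4, R2, L3, I1} → V_2 = -0.7391+0.5223j
Node n3: branches {C2, L1, R4, L4, C6, R5, R6, V1, I1} → V_3 = -8.563-0.5412j
Node n4: branches {C3, L2, C7, V1} → V_4 = 1.637-0.5412j
Node n5: branches {R1, C5, R3, R7} → V_5 = -0.4020+0.7124j
Node n6: branches {C5, L3, R3, R7} → V_6 = -0.4013+0.7129j
Source currents: i(V1)=-0.1130-0.2949j

3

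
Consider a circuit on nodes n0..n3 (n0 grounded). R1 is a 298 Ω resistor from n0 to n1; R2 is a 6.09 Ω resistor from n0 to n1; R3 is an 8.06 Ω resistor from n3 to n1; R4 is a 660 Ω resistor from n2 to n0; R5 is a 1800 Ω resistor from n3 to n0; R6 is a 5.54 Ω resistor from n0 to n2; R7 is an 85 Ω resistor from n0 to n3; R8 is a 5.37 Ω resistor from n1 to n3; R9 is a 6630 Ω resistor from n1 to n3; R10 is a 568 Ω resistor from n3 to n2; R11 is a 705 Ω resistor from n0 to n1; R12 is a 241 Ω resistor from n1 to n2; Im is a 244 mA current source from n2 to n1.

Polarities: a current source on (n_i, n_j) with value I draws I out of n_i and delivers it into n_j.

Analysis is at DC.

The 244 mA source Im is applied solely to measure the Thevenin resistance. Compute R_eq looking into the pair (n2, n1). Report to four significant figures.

Element admittances at DC:
  Y(R1) = 0.003356 S between n0,n1
  Y(R2) = 0.1642 S between n0,n1
  Y(R3) = 0.1241 S between n3,n1
  Y(R4) = 0.001515 S between n2,n0
  Y(R5) = 0.0005556 S between n3,n0
  Y(R6) = 0.1805 S between n0,n2
  Y(R7) = 0.01176 S between n0,n3
  Y(R8) = 0.1862 S between n1,n3
  Y(R9) = 0.0001508 S between n1,n3
  Y(R10) = 0.001761 S between n3,n2
  Y(R11) = 0.001418 S between n0,n1
  Y(R12) = 0.004149 S between n1,n2
  Im: injects 0.244 A into n1 (from n2)
Assemble and solve the 3×3 MNA system:
  V(n1)=1.268  V(n2)=-1.259  V(n3)=1.206

R_eq = 10.36 Ω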